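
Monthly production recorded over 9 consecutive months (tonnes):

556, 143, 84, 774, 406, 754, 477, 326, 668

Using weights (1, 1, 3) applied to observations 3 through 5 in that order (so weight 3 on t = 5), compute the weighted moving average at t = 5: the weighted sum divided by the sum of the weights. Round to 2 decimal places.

415.20

Weighted sum: 1·84 + 1·774 + 3·406 = 84 + 774 + 1218 = 2076
Weight total: 1 + 1 + 3 = 5
WMA = 2076 / 5 = 415.20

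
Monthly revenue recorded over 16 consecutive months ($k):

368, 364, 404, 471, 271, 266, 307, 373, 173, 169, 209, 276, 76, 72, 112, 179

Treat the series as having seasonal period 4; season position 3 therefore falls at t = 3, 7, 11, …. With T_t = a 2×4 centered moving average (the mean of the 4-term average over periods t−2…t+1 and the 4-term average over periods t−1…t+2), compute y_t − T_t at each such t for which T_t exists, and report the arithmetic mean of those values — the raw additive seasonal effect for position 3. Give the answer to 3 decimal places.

Season position 3 occurs at t = 3, 7, 11 (where T_t is defined).
t=3: T_3 = 389.62500; y_3 − T_3 = 404 − 389.62500 = 14.37500
t=7: T_7 = 292.00000; y_7 − T_7 = 307 − 292.00000 = 15.00000
t=11: T_11 = 194.62500; y_11 − T_11 = 209 − 194.62500 = 14.37500
Mean deviation: (14.37500 + 15.00000 + 14.37500) / 3 = 14.583

14.583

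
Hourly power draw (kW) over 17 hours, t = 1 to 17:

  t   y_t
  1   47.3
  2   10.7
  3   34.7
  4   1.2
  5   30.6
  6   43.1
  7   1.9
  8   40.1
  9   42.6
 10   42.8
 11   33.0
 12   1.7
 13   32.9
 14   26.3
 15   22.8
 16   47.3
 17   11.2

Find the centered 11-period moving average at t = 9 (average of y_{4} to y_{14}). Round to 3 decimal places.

26.927

Sum of periods 4–14: 1.2 + 30.6 + 43.1 + 1.9 + 40.1 + 42.6 + 42.8 + 33.0 + 1.7 + 32.9 + 26.3 = 296.2
Divide by 11: 296.2 / 11 = 26.927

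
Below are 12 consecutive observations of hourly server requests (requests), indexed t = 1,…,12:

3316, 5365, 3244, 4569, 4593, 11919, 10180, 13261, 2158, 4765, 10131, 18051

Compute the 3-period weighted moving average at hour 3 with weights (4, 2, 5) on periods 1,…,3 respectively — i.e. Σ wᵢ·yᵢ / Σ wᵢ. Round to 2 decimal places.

Weighted sum: 4·3316 + 2·5365 + 5·3244 = 13264 + 10730 + 16220 = 40214
Weight total: 4 + 2 + 5 = 11
WMA = 40214 / 11 = 3655.82

3655.82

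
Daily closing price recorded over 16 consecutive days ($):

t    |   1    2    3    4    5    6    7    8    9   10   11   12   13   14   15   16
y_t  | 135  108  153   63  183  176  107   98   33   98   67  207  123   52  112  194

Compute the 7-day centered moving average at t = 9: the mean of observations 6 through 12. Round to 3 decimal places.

112.286

Sum of periods 6–12: 176 + 107 + 98 + 33 + 98 + 67 + 207 = 786
Divide by 7: 786 / 7 = 112.286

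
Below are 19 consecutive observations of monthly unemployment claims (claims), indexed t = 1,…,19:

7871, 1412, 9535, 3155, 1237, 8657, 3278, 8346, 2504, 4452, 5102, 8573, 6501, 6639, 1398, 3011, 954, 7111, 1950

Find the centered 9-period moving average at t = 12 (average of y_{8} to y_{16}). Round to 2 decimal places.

Sum of periods 8–16: 8346 + 2504 + 4452 + 5102 + 8573 + 6501 + 6639 + 1398 + 3011 = 46526
Divide by 9: 46526 / 9 = 5169.56

5169.56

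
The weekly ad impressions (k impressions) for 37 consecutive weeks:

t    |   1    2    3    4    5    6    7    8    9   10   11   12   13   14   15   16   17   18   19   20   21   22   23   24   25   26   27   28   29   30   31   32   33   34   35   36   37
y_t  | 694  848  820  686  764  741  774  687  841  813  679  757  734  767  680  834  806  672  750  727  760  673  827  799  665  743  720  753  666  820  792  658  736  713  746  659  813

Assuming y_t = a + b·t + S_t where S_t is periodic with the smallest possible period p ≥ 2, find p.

First differences y_{t+1} − y_t: 154, -28, -134, 78, -23, 33, -87, 154, -28, -134, 78, -23, 33, -87, 154, -28, …
The difference pattern repeats every 7 terms and not for any smaller step, so p = 7.

7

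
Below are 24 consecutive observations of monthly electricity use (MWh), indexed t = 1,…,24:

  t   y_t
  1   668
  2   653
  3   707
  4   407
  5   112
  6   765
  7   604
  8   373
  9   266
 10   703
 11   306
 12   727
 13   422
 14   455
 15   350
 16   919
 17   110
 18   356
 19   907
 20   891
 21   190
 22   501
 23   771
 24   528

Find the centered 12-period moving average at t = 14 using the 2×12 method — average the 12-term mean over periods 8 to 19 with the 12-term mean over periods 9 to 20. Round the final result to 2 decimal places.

Sum over 8–19: 373 + 266 + 703 + 306 + 727 + 422 + 455 + 350 + 919 + 110 + 356 + 907 = 5894
Sum over 9–20: 266 + 703 + 306 + 727 + 422 + 455 + 350 + 919 + 110 + 356 + 907 + 891 = 6412
CMA at t=14 = (5894 + 6412) / (2·12) = 12306 / 24 = 512.75

512.75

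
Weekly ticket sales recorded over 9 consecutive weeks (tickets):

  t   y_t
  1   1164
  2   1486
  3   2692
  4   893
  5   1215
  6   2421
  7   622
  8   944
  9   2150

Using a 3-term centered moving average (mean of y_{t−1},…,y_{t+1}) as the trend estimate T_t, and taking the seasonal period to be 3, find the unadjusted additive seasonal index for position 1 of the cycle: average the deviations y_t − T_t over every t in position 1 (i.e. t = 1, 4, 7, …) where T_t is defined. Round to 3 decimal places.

-707.000

Season position 1 occurs at t = 4, 7 (where T_t is defined).
t=4: T_4 = 1600.00000; y_4 − T_4 = 893 − 1600.00000 = -707.00000
t=7: T_7 = 1329.00000; y_7 − T_7 = 622 − 1329.00000 = -707.00000
Mean deviation: (-707.00000 + -707.00000) / 2 = -707.000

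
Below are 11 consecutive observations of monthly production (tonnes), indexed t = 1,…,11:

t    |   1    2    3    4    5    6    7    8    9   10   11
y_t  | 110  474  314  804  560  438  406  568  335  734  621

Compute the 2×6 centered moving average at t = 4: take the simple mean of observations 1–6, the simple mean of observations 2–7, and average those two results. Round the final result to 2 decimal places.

474.67

Sum over 1–6: 110 + 474 + 314 + 804 + 560 + 438 = 2700
Sum over 2–7: 474 + 314 + 804 + 560 + 438 + 406 = 2996
CMA at t=4 = (2700 + 2996) / (2·6) = 5696 / 12 = 474.67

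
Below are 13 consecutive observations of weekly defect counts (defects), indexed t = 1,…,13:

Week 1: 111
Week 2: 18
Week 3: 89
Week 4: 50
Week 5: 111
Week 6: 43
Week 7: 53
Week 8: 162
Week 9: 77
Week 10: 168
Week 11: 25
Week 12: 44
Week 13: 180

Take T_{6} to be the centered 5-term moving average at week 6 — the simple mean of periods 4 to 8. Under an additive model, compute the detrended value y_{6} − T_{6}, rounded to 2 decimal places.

Trend T_6 = (50 + 111 + 43 + 53 + 162) / 5 = 419/5 = 83.8000
Detrended value: 43 − 83.8000 = -40.80

-40.80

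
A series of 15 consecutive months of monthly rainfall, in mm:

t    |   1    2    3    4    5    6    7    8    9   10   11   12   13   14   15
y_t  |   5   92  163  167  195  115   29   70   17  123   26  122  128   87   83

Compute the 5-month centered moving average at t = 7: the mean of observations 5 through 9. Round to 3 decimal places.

85.200

Sum of periods 5–9: 195 + 115 + 29 + 70 + 17 = 426
Divide by 5: 426 / 5 = 85.200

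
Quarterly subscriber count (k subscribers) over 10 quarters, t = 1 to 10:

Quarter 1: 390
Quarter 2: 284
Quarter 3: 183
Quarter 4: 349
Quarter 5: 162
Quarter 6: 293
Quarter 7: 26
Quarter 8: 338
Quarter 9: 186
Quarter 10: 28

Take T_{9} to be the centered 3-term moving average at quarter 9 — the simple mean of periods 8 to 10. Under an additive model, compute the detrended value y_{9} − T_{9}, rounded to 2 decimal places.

2.00

Trend T_9 = (338 + 186 + 28) / 3 = 552/3 = 184.0000
Detrended value: 186 − 184.0000 = 2.00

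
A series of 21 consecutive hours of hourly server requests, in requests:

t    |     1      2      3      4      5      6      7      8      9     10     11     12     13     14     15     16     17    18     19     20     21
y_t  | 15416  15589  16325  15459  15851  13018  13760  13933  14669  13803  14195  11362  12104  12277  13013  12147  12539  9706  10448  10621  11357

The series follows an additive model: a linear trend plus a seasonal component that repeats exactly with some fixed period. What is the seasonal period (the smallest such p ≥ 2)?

First differences y_{t+1} − y_t: 173, 736, -866, 392, -2833, 742, 173, 736, -866, 392, -2833, 742, 173, 736, …
The difference pattern repeats every 6 terms and not for any smaller step, so p = 6.

6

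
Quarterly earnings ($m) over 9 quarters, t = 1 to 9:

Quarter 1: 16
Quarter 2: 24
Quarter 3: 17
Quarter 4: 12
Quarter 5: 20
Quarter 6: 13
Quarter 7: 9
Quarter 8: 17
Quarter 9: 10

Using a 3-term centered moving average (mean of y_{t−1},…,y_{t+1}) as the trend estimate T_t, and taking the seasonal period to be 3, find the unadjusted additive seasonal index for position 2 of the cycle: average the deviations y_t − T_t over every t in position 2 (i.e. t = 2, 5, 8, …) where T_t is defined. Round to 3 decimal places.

Season position 2 occurs at t = 2, 5, 8 (where T_t is defined).
t=2: T_2 = 19.00000; y_2 − T_2 = 24 − 19.00000 = 5.00000
t=5: T_5 = 15.00000; y_5 − T_5 = 20 − 15.00000 = 5.00000
t=8: T_8 = 12.00000; y_8 − T_8 = 17 − 12.00000 = 5.00000
Mean deviation: (5.00000 + 5.00000 + 5.00000) / 3 = 5.000

5.000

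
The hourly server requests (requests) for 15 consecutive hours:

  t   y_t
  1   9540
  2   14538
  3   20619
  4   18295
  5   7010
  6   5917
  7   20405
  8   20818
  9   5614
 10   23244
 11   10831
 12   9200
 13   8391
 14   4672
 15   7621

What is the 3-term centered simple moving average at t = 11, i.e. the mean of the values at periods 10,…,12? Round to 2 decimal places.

14425.00

Sum of periods 10–12: 23244 + 10831 + 9200 = 43275
Divide by 3: 43275 / 3 = 14425.00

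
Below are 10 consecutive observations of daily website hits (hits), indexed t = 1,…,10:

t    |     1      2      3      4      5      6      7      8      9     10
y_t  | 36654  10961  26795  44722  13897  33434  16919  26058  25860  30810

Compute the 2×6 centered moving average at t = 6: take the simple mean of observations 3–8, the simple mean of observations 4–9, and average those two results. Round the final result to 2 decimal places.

26892.92

Sum over 3–8: 26795 + 44722 + 13897 + 33434 + 16919 + 26058 = 161825
Sum over 4–9: 44722 + 13897 + 33434 + 16919 + 26058 + 25860 = 160890
CMA at t=6 = (161825 + 160890) / (2·6) = 322715 / 12 = 26892.92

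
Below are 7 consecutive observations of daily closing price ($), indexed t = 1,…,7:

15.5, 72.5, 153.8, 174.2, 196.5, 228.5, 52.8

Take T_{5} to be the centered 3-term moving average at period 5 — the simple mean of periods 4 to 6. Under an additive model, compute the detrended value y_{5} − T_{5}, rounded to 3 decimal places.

-3.233

Trend T_5 = (174.2 + 196.5 + 228.5) / 3 = 599.2/3 = 199.73333
Detrended value: 196.5 − 199.73333 = -3.233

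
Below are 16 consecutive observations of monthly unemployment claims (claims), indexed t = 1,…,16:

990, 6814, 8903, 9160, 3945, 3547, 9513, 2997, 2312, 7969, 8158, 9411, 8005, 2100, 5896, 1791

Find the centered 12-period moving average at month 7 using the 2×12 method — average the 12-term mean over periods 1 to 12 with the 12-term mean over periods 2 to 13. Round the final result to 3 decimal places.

6435.542

Sum over 1–12: 990 + 6814 + 8903 + 9160 + 3945 + 3547 + 9513 + 2997 + 2312 + 7969 + 8158 + 9411 = 73719
Sum over 2–13: 6814 + 8903 + 9160 + 3945 + 3547 + 9513 + 2997 + 2312 + 7969 + 8158 + 9411 + 8005 = 80734
CMA at t=7 = (73719 + 80734) / (2·12) = 154453 / 24 = 6435.542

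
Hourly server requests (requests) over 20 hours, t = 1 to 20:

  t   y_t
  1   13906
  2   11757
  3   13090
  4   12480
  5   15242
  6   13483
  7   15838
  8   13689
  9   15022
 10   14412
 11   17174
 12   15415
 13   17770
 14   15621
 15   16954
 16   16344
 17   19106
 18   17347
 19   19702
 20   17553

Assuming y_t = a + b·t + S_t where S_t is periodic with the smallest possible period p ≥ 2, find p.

First differences y_{t+1} − y_t: -2149, 1333, -610, 2762, -1759, 2355, -2149, 1333, -610, 2762, -1759, 2355, -2149, 1333, …
The difference pattern repeats every 6 terms and not for any smaller step, so p = 6.

6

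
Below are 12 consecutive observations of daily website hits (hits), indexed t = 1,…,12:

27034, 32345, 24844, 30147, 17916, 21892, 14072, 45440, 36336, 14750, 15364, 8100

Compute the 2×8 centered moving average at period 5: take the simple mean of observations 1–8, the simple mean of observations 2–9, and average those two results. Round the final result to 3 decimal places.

Sum over 1–8: 27034 + 32345 + 24844 + 30147 + 17916 + 21892 + 14072 + 45440 = 213690
Sum over 2–9: 32345 + 24844 + 30147 + 17916 + 21892 + 14072 + 45440 + 36336 = 222992
CMA at t=5 = (213690 + 222992) / (2·8) = 436682 / 16 = 27292.625

27292.625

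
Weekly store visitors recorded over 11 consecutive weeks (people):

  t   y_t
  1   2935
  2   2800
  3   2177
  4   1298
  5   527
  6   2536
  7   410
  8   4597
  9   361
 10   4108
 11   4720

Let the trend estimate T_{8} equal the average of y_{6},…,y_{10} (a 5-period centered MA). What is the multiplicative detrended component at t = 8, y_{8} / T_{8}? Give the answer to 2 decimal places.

Trend T_8 = (2536 + 410 + 4597 + 361 + 4108) / 5 = 12012/5 = 2402.4000
Ratio to trend: 4597 / 2402.4000 = 1.91

1.91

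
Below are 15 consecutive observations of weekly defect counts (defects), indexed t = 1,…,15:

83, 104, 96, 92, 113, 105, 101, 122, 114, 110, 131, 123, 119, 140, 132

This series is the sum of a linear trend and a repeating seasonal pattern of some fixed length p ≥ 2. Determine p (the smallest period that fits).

3

First differences y_{t+1} − y_t: 21, -8, -4, 21, -8, -4, 21, -8, …
The difference pattern repeats every 3 terms and not for any smaller step, so p = 3.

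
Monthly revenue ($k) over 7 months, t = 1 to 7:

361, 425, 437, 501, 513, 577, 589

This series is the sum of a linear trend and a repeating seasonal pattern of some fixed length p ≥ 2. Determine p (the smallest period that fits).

2

First differences y_{t+1} − y_t: 64, 12, 64, 12, 64, 12, …
The difference pattern repeats every 2 terms and not for any smaller step, so p = 2.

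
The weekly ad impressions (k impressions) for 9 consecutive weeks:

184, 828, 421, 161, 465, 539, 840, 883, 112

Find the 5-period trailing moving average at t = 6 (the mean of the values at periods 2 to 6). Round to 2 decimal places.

Sum of periods 2–6: 828 + 421 + 161 + 465 + 539 = 2414
Divide by 5: 2414 / 5 = 482.80

482.80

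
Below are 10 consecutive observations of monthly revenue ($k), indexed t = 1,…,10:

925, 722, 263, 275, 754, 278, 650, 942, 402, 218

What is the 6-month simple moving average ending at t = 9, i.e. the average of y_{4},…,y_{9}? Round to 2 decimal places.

Sum of periods 4–9: 275 + 754 + 278 + 650 + 942 + 402 = 3301
Divide by 6: 3301 / 6 = 550.17

550.17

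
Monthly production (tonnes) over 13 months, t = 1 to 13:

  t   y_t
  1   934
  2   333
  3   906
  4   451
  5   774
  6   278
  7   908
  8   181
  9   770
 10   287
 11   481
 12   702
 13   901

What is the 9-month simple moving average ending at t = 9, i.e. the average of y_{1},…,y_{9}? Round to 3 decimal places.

615.000

Sum of periods 1–9: 934 + 333 + 906 + 451 + 774 + 278 + 908 + 181 + 770 = 5535
Divide by 9: 5535 / 9 = 615.000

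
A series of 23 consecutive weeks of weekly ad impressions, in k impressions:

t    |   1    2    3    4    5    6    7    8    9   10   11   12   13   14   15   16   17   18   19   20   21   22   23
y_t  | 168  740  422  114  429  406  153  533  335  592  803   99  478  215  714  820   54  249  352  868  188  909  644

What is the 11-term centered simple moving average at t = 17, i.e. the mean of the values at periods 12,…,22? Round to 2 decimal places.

Sum of periods 12–22: 99 + 478 + 215 + 714 + 820 + 54 + 249 + 352 + 868 + 188 + 909 = 4946
Divide by 11: 4946 / 11 = 449.64

449.64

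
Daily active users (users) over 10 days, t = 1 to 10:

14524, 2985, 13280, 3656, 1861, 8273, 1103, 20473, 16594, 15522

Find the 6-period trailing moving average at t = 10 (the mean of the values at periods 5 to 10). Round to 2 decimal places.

10637.67

Sum of periods 5–10: 1861 + 8273 + 1103 + 20473 + 16594 + 15522 = 63826
Divide by 6: 63826 / 6 = 10637.67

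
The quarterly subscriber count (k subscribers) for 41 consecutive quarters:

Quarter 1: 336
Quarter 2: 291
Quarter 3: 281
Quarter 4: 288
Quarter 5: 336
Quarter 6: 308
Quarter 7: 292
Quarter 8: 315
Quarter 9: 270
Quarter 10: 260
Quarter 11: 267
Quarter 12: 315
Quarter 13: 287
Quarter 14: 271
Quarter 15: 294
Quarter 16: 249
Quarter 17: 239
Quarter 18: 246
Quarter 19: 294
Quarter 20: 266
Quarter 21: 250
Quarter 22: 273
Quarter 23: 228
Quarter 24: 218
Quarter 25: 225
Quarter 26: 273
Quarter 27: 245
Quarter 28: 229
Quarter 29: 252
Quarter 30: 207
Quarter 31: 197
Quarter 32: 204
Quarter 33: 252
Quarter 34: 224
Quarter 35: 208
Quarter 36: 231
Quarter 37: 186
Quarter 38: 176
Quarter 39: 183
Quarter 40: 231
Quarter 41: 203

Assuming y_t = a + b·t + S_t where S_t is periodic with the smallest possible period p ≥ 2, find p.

7

First differences y_{t+1} − y_t: -45, -10, 7, 48, -28, -16, 23, -45, -10, 7, 48, -28, -16, 23, -45, -10, …
The difference pattern repeats every 7 terms and not for any smaller step, so p = 7.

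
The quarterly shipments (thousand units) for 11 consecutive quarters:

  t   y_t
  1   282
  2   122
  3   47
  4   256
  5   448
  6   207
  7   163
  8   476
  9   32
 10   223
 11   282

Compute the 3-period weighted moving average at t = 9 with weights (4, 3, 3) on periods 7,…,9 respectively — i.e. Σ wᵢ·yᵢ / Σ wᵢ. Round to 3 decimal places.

Weighted sum: 4·163 + 3·476 + 3·32 = 652 + 1428 + 96 = 2176
Weight total: 4 + 3 + 3 = 10
WMA = 2176 / 10 = 217.600

217.600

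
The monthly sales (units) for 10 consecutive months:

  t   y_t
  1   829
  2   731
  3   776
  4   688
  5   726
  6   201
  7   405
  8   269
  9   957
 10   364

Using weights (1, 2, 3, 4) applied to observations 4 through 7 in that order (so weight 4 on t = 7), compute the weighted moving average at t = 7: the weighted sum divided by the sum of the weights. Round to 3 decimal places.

Weighted sum: 1·688 + 2·726 + 3·201 + 4·405 = 688 + 1452 + 603 + 1620 = 4363
Weight total: 1 + 2 + 3 + 4 = 10
WMA = 4363 / 10 = 436.300

436.300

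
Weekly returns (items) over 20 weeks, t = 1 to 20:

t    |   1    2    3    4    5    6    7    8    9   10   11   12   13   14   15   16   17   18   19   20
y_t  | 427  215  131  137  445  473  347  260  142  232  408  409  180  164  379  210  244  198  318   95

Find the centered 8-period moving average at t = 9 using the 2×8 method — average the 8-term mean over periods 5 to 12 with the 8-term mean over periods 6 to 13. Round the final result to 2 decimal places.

322.94

Sum over 5–12: 445 + 473 + 347 + 260 + 142 + 232 + 408 + 409 = 2716
Sum over 6–13: 473 + 347 + 260 + 142 + 232 + 408 + 409 + 180 = 2451
CMA at t=9 = (2716 + 2451) / (2·8) = 5167 / 16 = 322.94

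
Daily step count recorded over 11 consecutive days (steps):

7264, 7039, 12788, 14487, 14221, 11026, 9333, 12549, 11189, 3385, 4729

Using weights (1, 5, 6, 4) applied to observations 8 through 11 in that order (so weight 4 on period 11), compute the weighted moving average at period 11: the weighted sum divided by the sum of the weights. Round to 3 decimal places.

Weighted sum: 1·12549 + 5·11189 + 6·3385 + 4·4729 = 12549 + 55945 + 20310 + 18916 = 107720
Weight total: 1 + 5 + 6 + 4 = 16
WMA = 107720 / 16 = 6732.500

6732.500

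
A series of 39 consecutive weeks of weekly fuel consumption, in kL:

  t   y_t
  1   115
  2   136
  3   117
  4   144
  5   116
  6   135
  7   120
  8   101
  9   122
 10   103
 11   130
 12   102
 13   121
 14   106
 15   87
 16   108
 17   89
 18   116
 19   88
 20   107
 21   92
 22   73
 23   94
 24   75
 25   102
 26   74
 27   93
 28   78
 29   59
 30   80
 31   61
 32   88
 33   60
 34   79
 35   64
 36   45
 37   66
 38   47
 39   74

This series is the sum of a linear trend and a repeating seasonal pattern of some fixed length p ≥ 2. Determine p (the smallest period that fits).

7

First differences y_{t+1} − y_t: 21, -19, 27, -28, 19, -15, -19, 21, -19, 27, -28, 19, -15, -19, 21, -19, …
The difference pattern repeats every 7 terms and not for any smaller step, so p = 7.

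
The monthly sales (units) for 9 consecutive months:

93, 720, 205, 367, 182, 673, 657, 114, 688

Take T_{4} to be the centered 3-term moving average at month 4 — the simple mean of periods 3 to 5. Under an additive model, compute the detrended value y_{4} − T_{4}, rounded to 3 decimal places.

115.667

Trend T_4 = (205 + 367 + 182) / 3 = 754/3 = 251.33333
Detrended value: 367 − 251.33333 = 115.667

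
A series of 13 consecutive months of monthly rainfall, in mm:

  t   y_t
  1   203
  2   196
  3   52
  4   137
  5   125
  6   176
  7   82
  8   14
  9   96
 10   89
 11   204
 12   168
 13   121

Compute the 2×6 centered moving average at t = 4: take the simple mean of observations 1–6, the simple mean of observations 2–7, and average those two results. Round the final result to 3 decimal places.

Sum over 1–6: 203 + 196 + 52 + 137 + 125 + 176 = 889
Sum over 2–7: 196 + 52 + 137 + 125 + 176 + 82 = 768
CMA at t=4 = (889 + 768) / (2·6) = 1657 / 12 = 138.083

138.083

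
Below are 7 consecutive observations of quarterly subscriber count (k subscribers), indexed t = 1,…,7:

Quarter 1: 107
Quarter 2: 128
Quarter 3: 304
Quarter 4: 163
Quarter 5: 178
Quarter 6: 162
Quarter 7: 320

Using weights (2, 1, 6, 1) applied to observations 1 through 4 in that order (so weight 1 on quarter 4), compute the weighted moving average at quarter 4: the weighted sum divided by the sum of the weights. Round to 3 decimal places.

Weighted sum: 2·107 + 1·128 + 6·304 + 1·163 = 214 + 128 + 1824 + 163 = 2329
Weight total: 2 + 1 + 6 + 1 = 10
WMA = 2329 / 10 = 232.900

232.900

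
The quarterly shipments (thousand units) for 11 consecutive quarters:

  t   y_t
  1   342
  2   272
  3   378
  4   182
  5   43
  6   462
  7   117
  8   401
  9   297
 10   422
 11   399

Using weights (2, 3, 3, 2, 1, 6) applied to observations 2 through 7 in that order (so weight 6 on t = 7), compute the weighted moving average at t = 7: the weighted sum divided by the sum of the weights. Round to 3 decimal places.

204.353

Weighted sum: 2·272 + 3·378 + 3·182 + 2·43 + 1·462 + 6·117 = 544 + 1134 + 546 + 86 + 462 + 702 = 3474
Weight total: 2 + 3 + 3 + 2 + 1 + 6 = 17
WMA = 3474 / 17 = 204.353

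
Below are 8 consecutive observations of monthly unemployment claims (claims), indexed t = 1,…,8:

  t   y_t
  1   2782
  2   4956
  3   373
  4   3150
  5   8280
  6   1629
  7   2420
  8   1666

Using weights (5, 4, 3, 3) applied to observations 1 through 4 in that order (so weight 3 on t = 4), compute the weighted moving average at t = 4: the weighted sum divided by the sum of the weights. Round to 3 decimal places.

2953.533

Weighted sum: 5·2782 + 4·4956 + 3·373 + 3·3150 = 13910 + 19824 + 1119 + 9450 = 44303
Weight total: 5 + 4 + 3 + 3 = 15
WMA = 44303 / 15 = 2953.533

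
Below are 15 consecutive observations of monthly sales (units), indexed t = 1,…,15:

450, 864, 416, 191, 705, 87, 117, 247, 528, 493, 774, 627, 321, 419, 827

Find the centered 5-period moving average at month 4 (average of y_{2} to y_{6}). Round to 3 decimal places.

Sum of periods 2–6: 864 + 416 + 191 + 705 + 87 = 2263
Divide by 5: 2263 / 5 = 452.600

452.600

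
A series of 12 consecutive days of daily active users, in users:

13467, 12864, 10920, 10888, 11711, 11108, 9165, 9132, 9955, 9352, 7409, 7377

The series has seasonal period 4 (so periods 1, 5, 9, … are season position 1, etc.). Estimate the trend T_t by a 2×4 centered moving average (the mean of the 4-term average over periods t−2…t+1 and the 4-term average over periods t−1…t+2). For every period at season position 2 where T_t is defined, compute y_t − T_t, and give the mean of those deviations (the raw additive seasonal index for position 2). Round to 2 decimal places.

Season position 2 occurs at t = 6, 10 (where T_t is defined).
t=6: T_6 = 10498.5000; y_6 − T_6 = 11108 − 10498.5000 = 609.5000
t=10: T_10 = 8742.6250; y_10 − T_10 = 9352 − 8742.6250 = 609.3750
Mean deviation: (609.5000 + 609.3750) / 2 = 609.44

609.44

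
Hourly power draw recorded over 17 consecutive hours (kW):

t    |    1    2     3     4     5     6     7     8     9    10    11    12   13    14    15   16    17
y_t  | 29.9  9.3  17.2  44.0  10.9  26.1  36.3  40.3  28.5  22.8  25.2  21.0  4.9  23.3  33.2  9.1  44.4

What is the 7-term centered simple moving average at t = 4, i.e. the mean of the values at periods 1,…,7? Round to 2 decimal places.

24.81

Sum of periods 1–7: 29.9 + 9.3 + 17.2 + 44.0 + 10.9 + 26.1 + 36.3 = 173.7
Divide by 7: 173.7 / 7 = 24.81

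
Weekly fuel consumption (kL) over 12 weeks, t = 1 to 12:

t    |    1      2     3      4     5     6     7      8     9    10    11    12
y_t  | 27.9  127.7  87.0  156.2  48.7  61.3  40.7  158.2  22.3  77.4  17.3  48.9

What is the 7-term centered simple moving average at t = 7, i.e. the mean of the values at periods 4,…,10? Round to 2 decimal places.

80.69

Sum of periods 4–10: 156.2 + 48.7 + 61.3 + 40.7 + 158.2 + 22.3 + 77.4 = 564.8
Divide by 7: 564.8 / 7 = 80.69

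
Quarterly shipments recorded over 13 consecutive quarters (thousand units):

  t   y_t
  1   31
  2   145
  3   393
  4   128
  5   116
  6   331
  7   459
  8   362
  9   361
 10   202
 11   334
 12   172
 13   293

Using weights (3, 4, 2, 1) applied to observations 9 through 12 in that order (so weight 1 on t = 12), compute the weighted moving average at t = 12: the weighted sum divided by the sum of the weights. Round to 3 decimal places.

273.100

Weighted sum: 3·361 + 4·202 + 2·334 + 1·172 = 1083 + 808 + 668 + 172 = 2731
Weight total: 3 + 4 + 2 + 1 = 10
WMA = 2731 / 10 = 273.100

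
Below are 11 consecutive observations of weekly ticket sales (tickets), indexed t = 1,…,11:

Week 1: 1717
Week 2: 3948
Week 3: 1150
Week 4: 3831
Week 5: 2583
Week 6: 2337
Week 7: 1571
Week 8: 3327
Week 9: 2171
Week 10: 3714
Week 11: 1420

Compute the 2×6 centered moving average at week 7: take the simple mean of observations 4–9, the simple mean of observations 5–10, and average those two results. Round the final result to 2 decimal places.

Sum over 4–9: 3831 + 2583 + 2337 + 1571 + 3327 + 2171 = 15820
Sum over 5–10: 2583 + 2337 + 1571 + 3327 + 2171 + 3714 = 15703
CMA at t=7 = (15820 + 15703) / (2·6) = 31523 / 12 = 2626.92

2626.92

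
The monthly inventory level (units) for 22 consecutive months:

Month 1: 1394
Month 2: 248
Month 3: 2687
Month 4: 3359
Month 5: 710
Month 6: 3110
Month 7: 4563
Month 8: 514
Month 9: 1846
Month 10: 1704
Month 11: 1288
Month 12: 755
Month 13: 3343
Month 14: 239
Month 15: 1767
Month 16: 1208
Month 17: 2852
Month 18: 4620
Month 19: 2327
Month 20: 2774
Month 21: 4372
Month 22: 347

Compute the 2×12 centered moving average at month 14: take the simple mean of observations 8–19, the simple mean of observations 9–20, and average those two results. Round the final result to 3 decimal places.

Sum over 8–19: 514 + 1846 + 1704 + 1288 + 755 + 3343 + 239 + 1767 + 1208 + 2852 + 4620 + 2327 = 22463
Sum over 9–20: 1846 + 1704 + 1288 + 755 + 3343 + 239 + 1767 + 1208 + 2852 + 4620 + 2327 + 2774 = 24723
CMA at t=14 = (22463 + 24723) / (2·12) = 47186 / 24 = 1966.083

1966.083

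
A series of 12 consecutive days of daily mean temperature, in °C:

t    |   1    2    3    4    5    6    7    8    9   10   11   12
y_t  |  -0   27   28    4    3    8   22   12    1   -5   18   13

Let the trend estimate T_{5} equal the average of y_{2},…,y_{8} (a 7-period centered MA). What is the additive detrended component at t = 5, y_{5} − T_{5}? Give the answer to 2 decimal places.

-11.86

Trend T_5 = (27 + 28 + 4 + 3 + 8 + 22 + 12) / 7 = 104/7 = 14.8571
Detrended value: 3 − 14.8571 = -11.86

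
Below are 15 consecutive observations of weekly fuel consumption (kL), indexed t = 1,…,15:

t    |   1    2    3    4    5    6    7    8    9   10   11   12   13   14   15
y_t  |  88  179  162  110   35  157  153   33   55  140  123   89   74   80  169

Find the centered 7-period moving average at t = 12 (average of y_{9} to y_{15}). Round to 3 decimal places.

Sum of periods 9–15: 55 + 140 + 123 + 89 + 74 + 80 + 169 = 730
Divide by 7: 730 / 7 = 104.286

104.286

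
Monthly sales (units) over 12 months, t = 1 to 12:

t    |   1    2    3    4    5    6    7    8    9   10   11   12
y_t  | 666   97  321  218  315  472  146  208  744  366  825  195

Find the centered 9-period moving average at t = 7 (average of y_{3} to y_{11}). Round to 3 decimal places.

401.667

Sum of periods 3–11: 321 + 218 + 315 + 472 + 146 + 208 + 744 + 366 + 825 = 3615
Divide by 9: 3615 / 9 = 401.667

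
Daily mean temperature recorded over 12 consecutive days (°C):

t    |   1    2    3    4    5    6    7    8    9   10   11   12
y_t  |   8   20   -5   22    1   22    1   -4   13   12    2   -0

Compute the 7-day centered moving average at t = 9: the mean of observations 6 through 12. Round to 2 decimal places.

6.57

Sum of periods 6–12: 22 + 1 + (-4) + 13 + 12 + 2 + (-0) = 46
Divide by 7: 46 / 7 = 6.57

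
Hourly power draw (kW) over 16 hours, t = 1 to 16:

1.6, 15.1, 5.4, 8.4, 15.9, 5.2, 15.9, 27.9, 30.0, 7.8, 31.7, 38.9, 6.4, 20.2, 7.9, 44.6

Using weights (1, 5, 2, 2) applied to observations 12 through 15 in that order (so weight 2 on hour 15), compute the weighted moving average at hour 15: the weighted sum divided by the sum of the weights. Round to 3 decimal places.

12.710

Weighted sum: 1·38.9 + 5·6.4 + 2·20.2 + 2·7.9 = 38.9 + 32.0 + 40.4 + 15.8 = 127.1
Weight total: 1 + 5 + 2 + 2 = 10
WMA = 127.1 / 10 = 12.710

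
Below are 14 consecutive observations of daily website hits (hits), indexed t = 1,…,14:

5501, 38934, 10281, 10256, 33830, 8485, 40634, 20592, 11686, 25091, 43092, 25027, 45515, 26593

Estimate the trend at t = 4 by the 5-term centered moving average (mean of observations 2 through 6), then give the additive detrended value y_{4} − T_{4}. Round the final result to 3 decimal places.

Trend T_4 = (38934 + 10281 + 10256 + 33830 + 8485) / 5 = 101786/5 = 20357.20000
Detrended value: 10256 − 20357.20000 = -10101.200

-10101.200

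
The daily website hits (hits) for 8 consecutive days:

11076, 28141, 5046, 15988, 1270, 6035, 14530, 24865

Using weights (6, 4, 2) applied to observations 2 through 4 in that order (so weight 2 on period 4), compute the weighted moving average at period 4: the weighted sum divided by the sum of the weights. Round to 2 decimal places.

Weighted sum: 6·28141 + 4·5046 + 2·15988 = 168846 + 20184 + 31976 = 221006
Weight total: 6 + 4 + 2 = 12
WMA = 221006 / 12 = 18417.17

18417.17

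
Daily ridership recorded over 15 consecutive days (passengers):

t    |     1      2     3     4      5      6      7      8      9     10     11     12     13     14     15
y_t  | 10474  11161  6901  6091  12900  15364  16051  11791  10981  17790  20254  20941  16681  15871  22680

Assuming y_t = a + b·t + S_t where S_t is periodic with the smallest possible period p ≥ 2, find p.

First differences y_{t+1} − y_t: 687, -4260, -810, 6809, 2464, 687, -4260, -810, 6809, 2464, 687, -4260, …
The difference pattern repeats every 5 terms and not for any smaller step, so p = 5.

5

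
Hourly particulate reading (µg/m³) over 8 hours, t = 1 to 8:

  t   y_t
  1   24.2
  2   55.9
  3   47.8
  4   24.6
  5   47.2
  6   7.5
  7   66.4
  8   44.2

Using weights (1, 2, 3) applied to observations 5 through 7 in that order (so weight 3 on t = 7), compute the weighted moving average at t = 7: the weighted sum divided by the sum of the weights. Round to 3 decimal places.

43.567

Weighted sum: 1·47.2 + 2·7.5 + 3·66.4 = 47.2 + 15.0 + 199.2 = 261.4
Weight total: 1 + 2 + 3 = 6
WMA = 261.4 / 6 = 43.567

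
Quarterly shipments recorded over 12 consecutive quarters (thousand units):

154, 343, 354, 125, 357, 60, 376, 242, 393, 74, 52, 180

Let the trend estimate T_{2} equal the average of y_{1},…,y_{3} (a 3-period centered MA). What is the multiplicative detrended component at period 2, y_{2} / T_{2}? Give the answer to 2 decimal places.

1.21

Trend T_2 = (154 + 343 + 354) / 3 = 851/3 = 283.6667
Ratio to trend: 343 / 283.6667 = 1.21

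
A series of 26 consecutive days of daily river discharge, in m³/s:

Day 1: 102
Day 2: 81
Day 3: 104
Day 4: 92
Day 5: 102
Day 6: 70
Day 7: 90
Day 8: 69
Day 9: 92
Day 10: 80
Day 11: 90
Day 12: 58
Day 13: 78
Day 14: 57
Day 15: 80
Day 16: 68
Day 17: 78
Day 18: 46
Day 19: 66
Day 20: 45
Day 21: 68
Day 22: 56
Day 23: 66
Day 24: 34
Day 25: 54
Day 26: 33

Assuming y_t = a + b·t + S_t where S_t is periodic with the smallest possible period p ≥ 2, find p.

First differences y_{t+1} − y_t: -21, 23, -12, 10, -32, 20, -21, 23, -12, 10, -32, 20, -21, 23, …
The difference pattern repeats every 6 terms and not for any smaller step, so p = 6.

6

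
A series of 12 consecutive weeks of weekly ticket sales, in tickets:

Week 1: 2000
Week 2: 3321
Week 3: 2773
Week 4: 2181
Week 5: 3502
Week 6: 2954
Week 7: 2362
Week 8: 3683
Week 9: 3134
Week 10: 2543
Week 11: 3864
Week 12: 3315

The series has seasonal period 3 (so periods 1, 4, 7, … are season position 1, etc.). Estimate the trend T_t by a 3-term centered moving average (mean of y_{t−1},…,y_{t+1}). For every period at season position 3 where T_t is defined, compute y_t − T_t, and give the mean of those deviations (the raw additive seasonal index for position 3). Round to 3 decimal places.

Season position 3 occurs at t = 3, 6, 9 (where T_t is defined).
t=3: T_3 = 2758.33333; y_3 − T_3 = 2773 − 2758.33333 = 14.66667
t=6: T_6 = 2939.33333; y_6 − T_6 = 2954 − 2939.33333 = 14.66667
t=9: T_9 = 3120.00000; y_9 − T_9 = 3134 − 3120.00000 = 14.00000
Mean deviation: (14.66667 + 14.66667 + 14.00000) / 3 = 14.444

14.444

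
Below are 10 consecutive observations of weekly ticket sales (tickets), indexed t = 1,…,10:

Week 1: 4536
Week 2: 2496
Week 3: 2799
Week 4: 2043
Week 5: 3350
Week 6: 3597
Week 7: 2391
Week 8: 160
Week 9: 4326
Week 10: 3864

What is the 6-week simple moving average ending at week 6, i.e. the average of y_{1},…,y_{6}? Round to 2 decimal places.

3136.83

Sum of periods 1–6: 4536 + 2496 + 2799 + 2043 + 3350 + 3597 = 18821
Divide by 6: 18821 / 6 = 3136.83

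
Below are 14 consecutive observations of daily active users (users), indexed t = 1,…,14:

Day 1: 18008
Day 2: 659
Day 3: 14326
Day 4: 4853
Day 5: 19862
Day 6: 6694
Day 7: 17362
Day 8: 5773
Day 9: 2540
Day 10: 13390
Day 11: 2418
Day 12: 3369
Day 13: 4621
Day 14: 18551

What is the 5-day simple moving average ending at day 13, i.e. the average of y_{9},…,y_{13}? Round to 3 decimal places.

Sum of periods 9–13: 2540 + 13390 + 2418 + 3369 + 4621 = 26338
Divide by 5: 26338 / 5 = 5267.600

5267.600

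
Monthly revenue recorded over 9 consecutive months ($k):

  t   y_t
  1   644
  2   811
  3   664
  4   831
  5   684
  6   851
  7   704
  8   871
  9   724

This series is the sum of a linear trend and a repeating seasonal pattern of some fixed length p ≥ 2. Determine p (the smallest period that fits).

2

First differences y_{t+1} − y_t: 167, -147, 167, -147, 167, -147, …
The difference pattern repeats every 2 terms and not for any smaller step, so p = 2.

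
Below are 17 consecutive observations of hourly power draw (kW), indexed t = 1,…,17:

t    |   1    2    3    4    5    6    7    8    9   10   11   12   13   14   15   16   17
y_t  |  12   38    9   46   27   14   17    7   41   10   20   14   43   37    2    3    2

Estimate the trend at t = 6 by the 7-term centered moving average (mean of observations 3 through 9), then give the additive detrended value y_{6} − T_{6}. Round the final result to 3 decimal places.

Trend T_6 = (9 + 46 + 27 + 14 + 17 + 7 + 41) / 7 = 161/7 = 23.00000
Detrended value: 14 − 23.00000 = -9.000

-9.000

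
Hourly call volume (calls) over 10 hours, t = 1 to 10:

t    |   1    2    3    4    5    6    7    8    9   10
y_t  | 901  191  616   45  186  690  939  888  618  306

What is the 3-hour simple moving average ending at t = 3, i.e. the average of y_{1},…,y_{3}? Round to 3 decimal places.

Sum of periods 1–3: 901 + 191 + 616 = 1708
Divide by 3: 1708 / 3 = 569.333

569.333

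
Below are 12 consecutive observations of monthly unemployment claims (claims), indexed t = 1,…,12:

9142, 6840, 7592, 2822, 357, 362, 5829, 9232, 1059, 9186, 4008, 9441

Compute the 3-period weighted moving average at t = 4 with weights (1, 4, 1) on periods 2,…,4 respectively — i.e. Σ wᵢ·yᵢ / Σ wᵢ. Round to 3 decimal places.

Weighted sum: 1·6840 + 4·7592 + 1·2822 = 6840 + 30368 + 2822 = 40030
Weight total: 1 + 4 + 1 = 6
WMA = 40030 / 6 = 6671.667

6671.667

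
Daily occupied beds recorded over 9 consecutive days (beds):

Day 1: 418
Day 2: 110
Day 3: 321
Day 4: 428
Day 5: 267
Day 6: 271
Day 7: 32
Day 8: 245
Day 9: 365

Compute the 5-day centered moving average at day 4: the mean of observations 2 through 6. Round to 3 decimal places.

Sum of periods 2–6: 110 + 321 + 428 + 267 + 271 = 1397
Divide by 5: 1397 / 5 = 279.400

279.400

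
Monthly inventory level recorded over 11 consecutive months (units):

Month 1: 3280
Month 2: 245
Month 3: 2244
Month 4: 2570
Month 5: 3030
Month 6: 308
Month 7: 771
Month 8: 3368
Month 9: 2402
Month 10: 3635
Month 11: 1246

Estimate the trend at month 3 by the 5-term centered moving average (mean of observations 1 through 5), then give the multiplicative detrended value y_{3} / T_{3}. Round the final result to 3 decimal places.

Trend T_3 = (3280 + 245 + 2244 + 2570 + 3030) / 5 = 11369/5 = 2273.80000
Ratio to trend: 2244 / 2273.80000 = 0.987

0.987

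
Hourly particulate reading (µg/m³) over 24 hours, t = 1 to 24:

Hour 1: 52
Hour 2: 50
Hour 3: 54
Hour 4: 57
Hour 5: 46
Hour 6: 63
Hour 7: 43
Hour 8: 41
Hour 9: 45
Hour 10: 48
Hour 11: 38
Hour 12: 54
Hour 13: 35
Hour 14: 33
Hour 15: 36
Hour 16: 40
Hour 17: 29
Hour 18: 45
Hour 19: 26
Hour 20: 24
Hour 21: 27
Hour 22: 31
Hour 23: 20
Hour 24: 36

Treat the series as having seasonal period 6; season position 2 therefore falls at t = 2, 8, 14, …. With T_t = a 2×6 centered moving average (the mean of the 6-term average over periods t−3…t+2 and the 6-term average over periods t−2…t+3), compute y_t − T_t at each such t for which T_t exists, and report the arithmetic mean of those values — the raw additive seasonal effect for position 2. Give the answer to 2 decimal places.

Season position 2 occurs at t = 8, 14, 20 (where T_t is defined).
t=8: T_8 = 47.0000; y_8 − T_8 = 41 − 47.0000 = -6.0000
t=14: T_14 = 38.5833; y_14 − T_14 = 33 − 38.5833 = -5.5833
t=20: T_20 = 29.5833; y_20 − T_20 = 24 − 29.5833 = -5.5833
Mean deviation: (-6.0000 + -5.5833 + -5.5833) / 3 = -5.72

-5.72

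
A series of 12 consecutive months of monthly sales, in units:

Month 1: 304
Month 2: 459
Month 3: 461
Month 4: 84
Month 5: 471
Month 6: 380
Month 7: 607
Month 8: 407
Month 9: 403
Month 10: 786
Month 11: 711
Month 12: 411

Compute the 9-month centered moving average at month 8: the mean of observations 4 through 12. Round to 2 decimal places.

473.33

Sum of periods 4–12: 84 + 471 + 380 + 607 + 407 + 403 + 786 + 711 + 411 = 4260
Divide by 9: 4260 / 9 = 473.33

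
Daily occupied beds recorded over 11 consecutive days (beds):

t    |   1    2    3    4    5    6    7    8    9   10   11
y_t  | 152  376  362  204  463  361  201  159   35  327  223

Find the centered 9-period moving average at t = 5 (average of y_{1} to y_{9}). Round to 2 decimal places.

Sum of periods 1–9: 152 + 376 + 362 + 204 + 463 + 361 + 201 + 159 + 35 = 2313
Divide by 9: 2313 / 9 = 257.00

257.00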